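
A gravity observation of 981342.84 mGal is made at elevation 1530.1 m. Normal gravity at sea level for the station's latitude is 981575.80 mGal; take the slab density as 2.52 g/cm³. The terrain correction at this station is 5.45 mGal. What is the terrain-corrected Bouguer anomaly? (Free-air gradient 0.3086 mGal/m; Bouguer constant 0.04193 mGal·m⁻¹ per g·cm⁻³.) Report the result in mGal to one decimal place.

Free-air correction = 0.3086 × 1530.1 = 472.19 mGal
Free-air anomaly = 981342.84 − 981575.80 + (472.19) = 239.23 mGal
Bouguer slab correction = 0.04193 × 2.52 × 1530.1 = 161.68 mGal
Simple Bouguer anomaly = 239.23 − (161.68) = 77.55 mGal
Complete Bouguer anomaly = 77.55 + 5.45 = 83.00 mGal

83.0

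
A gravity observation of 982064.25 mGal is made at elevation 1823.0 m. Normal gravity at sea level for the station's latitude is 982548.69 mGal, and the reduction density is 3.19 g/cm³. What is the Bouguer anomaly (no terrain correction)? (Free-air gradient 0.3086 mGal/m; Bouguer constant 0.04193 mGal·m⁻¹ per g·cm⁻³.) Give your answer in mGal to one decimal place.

Free-air correction = 0.3086 × 1823.0 = 562.58 mGal
Free-air anomaly = 982064.25 − 982548.69 + (562.58) = 78.14 mGal
Bouguer slab correction = 0.04193 × 3.19 × 1823.0 = 243.84 mGal
Simple Bouguer anomaly = 78.14 − (243.84) = -165.70 mGal

-165.7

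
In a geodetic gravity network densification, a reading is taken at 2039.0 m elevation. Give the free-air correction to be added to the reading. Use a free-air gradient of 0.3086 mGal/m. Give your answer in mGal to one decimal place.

Free-air correction = 0.3086 × 2039.0 = 629.2 mGal

629.2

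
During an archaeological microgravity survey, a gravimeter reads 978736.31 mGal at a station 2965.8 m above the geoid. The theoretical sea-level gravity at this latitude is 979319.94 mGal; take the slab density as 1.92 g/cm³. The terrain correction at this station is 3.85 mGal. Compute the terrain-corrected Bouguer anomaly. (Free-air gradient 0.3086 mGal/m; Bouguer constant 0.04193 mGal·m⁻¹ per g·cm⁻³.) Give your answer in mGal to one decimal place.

Free-air correction = 0.3086 × 2965.8 = 915.25 mGal
Free-air anomaly = 978736.31 − 979319.94 + (915.25) = 331.62 mGal
Bouguer slab correction = 0.04193 × 1.92 × 2965.8 = 238.76 mGal
Simple Bouguer anomaly = 331.62 − (238.76) = 92.86 mGal
Complete Bouguer anomaly = 92.86 + 3.85 = 96.71 mGal

96.7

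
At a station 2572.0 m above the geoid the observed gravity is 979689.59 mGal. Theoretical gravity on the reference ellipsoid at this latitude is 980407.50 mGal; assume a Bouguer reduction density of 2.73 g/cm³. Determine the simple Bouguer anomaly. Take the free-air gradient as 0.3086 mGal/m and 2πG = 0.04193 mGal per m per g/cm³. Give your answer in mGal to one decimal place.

Free-air correction = 0.3086 × 2572.0 = 793.72 mGal
Free-air anomaly = 979689.59 − 980407.50 + (793.72) = 75.81 mGal
Bouguer slab correction = 0.04193 × 2.73 × 2572.0 = 294.41 mGal
Simple Bouguer anomaly = 75.81 − (294.41) = -218.60 mGal

-218.6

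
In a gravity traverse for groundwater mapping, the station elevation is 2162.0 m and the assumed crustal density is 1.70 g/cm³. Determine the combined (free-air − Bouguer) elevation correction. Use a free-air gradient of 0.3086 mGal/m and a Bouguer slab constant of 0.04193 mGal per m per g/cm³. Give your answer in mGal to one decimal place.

513.1

Combined gradient = 0.3086 − 0.04193 × 1.70 = 0.2373190 mGal/m
Combined elevation correction = 0.2373190 × 2162.0 = 513.1 mGal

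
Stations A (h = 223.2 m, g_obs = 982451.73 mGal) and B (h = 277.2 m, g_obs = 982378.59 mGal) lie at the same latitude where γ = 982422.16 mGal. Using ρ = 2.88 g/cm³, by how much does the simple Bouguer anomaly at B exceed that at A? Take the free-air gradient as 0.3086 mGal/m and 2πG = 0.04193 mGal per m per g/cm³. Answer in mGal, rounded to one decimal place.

-63.0

Δg_SB(A) = 982451.73 − 982422.16 + 0.3086×223.2 − 0.04193×2.88×223.2 = 71.50 mGal
Δg_SB(B) = 982378.59 − 982422.16 + 0.3086×277.2 − 0.04193×2.88×277.2 = 8.50 mGal
Difference = 8.50 − (71.50) = -63.00 mGal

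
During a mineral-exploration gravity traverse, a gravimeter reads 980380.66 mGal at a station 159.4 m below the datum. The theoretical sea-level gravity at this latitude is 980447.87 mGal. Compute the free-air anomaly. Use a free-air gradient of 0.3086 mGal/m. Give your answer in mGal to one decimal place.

Free-air correction = 0.3086 × -159.4 = -49.19 mGal
Free-air anomaly = 980380.66 − 980447.87 + (-49.19) = -116.40 mGal

-116.4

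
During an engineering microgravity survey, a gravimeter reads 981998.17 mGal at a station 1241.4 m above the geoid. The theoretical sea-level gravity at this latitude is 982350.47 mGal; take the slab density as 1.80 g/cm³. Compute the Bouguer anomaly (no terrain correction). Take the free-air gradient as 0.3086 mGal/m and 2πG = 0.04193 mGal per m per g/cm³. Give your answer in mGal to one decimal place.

-62.9

Free-air correction = 0.3086 × 1241.4 = 383.10 mGal
Free-air anomaly = 981998.17 − 982350.47 + (383.10) = 30.80 mGal
Bouguer slab correction = 0.04193 × 1.80 × 1241.4 = 93.69 mGal
Simple Bouguer anomaly = 30.80 − (93.69) = -62.89 mGal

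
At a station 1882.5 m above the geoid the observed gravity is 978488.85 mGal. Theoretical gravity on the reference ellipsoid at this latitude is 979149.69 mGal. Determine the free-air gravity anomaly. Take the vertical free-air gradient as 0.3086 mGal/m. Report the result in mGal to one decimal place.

Free-air correction = 0.3086 × 1882.5 = 580.94 mGal
Free-air anomaly = 978488.85 − 979149.69 + (580.94) = -79.90 mGal

-79.9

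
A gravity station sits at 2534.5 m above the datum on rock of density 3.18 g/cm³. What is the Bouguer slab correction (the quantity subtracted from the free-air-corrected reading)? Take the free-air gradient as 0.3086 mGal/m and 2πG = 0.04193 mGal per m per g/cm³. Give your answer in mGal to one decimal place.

337.9

Bouguer slab correction = 0.04193 × 3.18 × 2534.5 = 337.9 mGal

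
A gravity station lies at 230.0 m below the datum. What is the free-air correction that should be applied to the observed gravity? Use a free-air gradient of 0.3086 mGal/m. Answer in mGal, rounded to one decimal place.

-71.0

Free-air correction = 0.3086 × -230.0 = -71.0 mGal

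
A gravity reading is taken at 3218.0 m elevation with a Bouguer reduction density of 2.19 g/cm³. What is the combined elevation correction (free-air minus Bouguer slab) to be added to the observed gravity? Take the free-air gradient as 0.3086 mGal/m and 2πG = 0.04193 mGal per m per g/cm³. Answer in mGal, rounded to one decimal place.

Combined gradient = 0.3086 − 0.04193 × 2.19 = 0.2167733 mGal/m
Combined elevation correction = 0.2167733 × 3218.0 = 697.6 mGal

697.6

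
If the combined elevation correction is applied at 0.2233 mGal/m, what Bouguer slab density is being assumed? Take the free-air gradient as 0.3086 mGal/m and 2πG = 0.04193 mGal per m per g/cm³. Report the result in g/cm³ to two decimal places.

2.03

0.2233 = 0.3086 − 0.04193 × ρ
ρ = (0.3086 − 0.2233) / 0.04193 = 2.03 g/cm³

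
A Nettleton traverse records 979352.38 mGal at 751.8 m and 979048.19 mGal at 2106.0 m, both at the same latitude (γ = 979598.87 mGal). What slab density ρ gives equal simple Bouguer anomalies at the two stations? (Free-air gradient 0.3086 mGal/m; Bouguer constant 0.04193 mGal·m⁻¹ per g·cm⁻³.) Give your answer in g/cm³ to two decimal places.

2.00

Δg_obs = 979048.19 − 979352.38 = -304.19 mGal over Δh = 2106.0 − 751.8 = 1354.2 m
Equal Bouguer anomalies ⇒ Δg_obs + (0.3086 − 0.04193ρ)·Δh = 0
0.3086 − 0.04193ρ = −Δg_obs/Δh = 0.22463
ρ = (0.3086 − 0.22463) / 0.04193 = 2.00 g/cm³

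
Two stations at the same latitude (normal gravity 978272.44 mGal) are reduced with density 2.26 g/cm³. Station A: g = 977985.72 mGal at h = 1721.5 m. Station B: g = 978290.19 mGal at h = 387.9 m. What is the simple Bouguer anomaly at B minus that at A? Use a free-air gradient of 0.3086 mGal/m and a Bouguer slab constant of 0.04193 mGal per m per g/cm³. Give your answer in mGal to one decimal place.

Δg_SB(A) = 977985.72 − 978272.44 + 0.3086×1721.5 − 0.04193×2.26×1721.5 = 81.40 mGal
Δg_SB(B) = 978290.19 − 978272.44 + 0.3086×387.9 − 0.04193×2.26×387.9 = 100.70 mGal
Difference = 100.70 − (81.40) = 19.30 mGal

19.3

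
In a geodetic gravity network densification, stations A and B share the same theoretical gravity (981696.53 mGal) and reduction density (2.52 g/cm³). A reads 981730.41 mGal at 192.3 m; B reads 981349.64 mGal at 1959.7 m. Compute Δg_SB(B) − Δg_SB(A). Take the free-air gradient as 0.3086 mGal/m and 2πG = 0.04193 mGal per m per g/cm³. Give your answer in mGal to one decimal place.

-22.1

Δg_SB(A) = 981730.41 − 981696.53 + 0.3086×192.3 − 0.04193×2.52×192.3 = 72.90 mGal
Δg_SB(B) = 981349.64 − 981696.53 + 0.3086×1959.7 − 0.04193×2.52×1959.7 = 50.80 mGal
Difference = 50.80 − (72.90) = -22.10 mGal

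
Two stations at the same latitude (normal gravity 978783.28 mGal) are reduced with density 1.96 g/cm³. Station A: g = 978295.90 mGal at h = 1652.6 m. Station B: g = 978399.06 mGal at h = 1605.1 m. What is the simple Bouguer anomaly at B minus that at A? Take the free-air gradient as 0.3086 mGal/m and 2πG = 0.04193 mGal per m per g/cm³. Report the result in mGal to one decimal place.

92.4

Δg_SB(A) = 978295.90 − 978783.28 + 0.3086×1652.6 − 0.04193×1.96×1652.6 = -113.20 mGal
Δg_SB(B) = 978399.06 − 978783.28 + 0.3086×1605.1 − 0.04193×1.96×1605.1 = -20.80 mGal
Difference = -20.80 − (-113.20) = 92.40 mGal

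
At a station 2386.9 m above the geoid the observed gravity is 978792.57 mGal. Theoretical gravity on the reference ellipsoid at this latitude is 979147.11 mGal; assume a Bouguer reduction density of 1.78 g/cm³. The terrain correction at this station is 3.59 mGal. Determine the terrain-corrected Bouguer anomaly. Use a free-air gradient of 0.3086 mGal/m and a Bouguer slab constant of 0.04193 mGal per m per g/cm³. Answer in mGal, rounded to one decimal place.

Free-air correction = 0.3086 × 2386.9 = 736.60 mGal
Free-air anomaly = 978792.57 − 979147.11 + (736.60) = 382.06 mGal
Bouguer slab correction = 0.04193 × 1.78 × 2386.9 = 178.15 mGal
Simple Bouguer anomaly = 382.06 − (178.15) = 203.91 mGal
Complete Bouguer anomaly = 203.91 + 3.59 = 207.50 mGal

207.5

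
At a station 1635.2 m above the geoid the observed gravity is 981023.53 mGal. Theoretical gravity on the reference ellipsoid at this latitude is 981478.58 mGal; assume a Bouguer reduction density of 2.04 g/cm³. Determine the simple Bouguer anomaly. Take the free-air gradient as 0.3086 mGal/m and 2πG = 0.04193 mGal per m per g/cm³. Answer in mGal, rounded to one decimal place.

Free-air correction = 0.3086 × 1635.2 = 504.62 mGal
Free-air anomaly = 981023.53 − 981478.58 + (504.62) = 49.57 mGal
Bouguer slab correction = 0.04193 × 2.04 × 1635.2 = 139.87 mGal
Simple Bouguer anomaly = 49.57 − (139.87) = -90.30 mGal

-90.3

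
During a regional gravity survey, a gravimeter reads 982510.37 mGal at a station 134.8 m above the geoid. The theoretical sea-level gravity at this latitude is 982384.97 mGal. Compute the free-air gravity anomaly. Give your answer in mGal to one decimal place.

167.0

Free-air correction = 0.3086 × 134.8 = 41.60 mGal
Free-air anomaly = 982510.37 − 982384.97 + (41.60) = 167.00 mGal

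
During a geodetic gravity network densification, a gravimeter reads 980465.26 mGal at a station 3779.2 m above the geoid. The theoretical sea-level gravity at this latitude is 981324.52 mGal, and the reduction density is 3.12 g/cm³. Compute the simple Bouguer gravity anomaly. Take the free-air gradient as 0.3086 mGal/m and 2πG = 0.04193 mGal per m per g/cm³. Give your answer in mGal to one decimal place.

-187.4

Free-air correction = 0.3086 × 3779.2 = 1166.26 mGal
Free-air anomaly = 980465.26 − 981324.52 + (1166.26) = 307.00 mGal
Bouguer slab correction = 0.04193 × 3.12 × 3779.2 = 494.40 mGal
Simple Bouguer anomaly = 307.00 − (494.40) = -187.40 mGal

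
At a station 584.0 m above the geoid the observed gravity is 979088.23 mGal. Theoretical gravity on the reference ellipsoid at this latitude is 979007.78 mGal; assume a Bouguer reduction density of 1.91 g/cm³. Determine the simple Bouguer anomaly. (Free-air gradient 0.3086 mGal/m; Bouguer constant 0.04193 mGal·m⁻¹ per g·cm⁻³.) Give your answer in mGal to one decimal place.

Free-air correction = 0.3086 × 584.0 = 180.22 mGal
Free-air anomaly = 979088.23 − 979007.78 + (180.22) = 260.67 mGal
Bouguer slab correction = 0.04193 × 1.91 × 584.0 = 46.77 mGal
Simple Bouguer anomaly = 260.67 − (46.77) = 213.90 mGal

213.9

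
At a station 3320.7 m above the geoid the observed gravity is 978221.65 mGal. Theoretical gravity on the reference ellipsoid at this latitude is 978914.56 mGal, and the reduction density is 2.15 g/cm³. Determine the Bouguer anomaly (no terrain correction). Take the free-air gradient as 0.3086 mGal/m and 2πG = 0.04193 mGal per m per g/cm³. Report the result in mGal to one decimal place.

32.5

Free-air correction = 0.3086 × 3320.7 = 1024.77 mGal
Free-air anomaly = 978221.65 − 978914.56 + (1024.77) = 331.86 mGal
Bouguer slab correction = 0.04193 × 2.15 × 3320.7 = 299.36 mGal
Simple Bouguer anomaly = 331.86 − (299.36) = 32.50 mGal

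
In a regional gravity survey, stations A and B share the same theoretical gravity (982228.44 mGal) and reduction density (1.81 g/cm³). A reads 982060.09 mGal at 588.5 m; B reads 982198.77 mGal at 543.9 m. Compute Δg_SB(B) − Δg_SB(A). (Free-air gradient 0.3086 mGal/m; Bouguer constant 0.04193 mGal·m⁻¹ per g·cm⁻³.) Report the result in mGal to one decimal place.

Δg_SB(A) = 982060.09 − 982228.44 + 0.3086×588.5 − 0.04193×1.81×588.5 = -31.40 mGal
Δg_SB(B) = 982198.77 − 982228.44 + 0.3086×543.9 − 0.04193×1.81×543.9 = 96.90 mGal
Difference = 96.90 − (-31.40) = 128.30 mGal

128.3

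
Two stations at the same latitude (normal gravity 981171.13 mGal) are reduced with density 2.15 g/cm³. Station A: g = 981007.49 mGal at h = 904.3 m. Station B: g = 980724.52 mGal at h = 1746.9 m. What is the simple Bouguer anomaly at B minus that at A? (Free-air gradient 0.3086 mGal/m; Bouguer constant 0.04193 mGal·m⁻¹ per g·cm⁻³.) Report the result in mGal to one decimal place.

Δg_SB(A) = 981007.49 − 981171.13 + 0.3086×904.3 − 0.04193×2.15×904.3 = 33.90 mGal
Δg_SB(B) = 980724.52 − 981171.13 + 0.3086×1746.9 − 0.04193×2.15×1746.9 = -65.00 mGal
Difference = -65.00 − (33.90) = -98.90 mGal

-98.9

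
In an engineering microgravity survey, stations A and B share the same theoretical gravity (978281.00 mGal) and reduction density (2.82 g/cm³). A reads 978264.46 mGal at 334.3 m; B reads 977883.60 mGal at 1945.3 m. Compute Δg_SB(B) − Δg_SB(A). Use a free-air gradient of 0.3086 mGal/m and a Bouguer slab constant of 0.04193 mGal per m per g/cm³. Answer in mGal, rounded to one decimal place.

Δg_SB(A) = 978264.46 − 978281.00 + 0.3086×334.3 − 0.04193×2.82×334.3 = 47.10 mGal
Δg_SB(B) = 977883.60 − 978281.00 + 0.3086×1945.3 − 0.04193×2.82×1945.3 = -27.10 mGal
Difference = -27.10 − (47.10) = -74.20 mGal

-74.2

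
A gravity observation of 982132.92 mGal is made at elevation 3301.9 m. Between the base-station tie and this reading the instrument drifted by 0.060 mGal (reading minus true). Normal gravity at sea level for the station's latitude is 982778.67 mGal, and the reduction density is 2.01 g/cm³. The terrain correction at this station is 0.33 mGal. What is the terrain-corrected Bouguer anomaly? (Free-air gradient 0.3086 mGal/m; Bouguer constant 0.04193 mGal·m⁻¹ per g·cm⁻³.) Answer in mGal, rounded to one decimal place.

95.2

Drift-corrected reading = 982132.92 − (0.060) = 982132.860 mGal
Free-air correction = 0.3086 × 3301.9 = 1018.97 mGal
Free-air anomaly = 982132.860 − 982778.67 + (1018.97) = 373.160 mGal
Bouguer slab correction = 0.04193 × 2.01 × 3301.9 = 278.28 mGal
Simple Bouguer anomaly = 373.160 − (278.28) = 94.880 mGal
Complete Bouguer anomaly = 94.880 + 0.33 = 95.210 mGal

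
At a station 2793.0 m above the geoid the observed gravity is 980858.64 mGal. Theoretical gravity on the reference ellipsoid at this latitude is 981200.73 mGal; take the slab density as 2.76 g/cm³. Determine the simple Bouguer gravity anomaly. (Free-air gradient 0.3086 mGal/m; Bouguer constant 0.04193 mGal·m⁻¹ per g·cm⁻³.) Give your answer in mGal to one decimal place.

196.6

Free-air correction = 0.3086 × 2793.0 = 861.92 mGal
Free-air anomaly = 980858.64 − 981200.73 + (861.92) = 519.83 mGal
Bouguer slab correction = 0.04193 × 2.76 × 2793.0 = 323.22 mGal
Simple Bouguer anomaly = 519.83 − (323.22) = 196.61 mGal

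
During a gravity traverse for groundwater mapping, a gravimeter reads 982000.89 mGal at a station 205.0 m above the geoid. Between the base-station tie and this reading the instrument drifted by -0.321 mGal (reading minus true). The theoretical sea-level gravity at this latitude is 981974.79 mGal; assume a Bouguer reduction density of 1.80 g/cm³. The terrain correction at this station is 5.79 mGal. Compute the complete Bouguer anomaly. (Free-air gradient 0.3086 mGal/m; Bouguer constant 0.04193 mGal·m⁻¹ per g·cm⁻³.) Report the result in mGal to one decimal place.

80.0

Drift-corrected reading = 982000.89 − (-0.321) = 982001.211 mGal
Free-air correction = 0.3086 × 205.0 = 63.26 mGal
Free-air anomaly = 982001.211 − 981974.79 + (63.26) = 89.681 mGal
Bouguer slab correction = 0.04193 × 1.80 × 205.0 = 15.47 mGal
Simple Bouguer anomaly = 89.681 − (15.47) = 74.211 mGal
Complete Bouguer anomaly = 74.211 + 5.79 = 80.001 mGal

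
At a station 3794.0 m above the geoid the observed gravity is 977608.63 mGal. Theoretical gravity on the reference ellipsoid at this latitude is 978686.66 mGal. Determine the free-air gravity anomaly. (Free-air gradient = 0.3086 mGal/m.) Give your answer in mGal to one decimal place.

92.8

Free-air correction = 0.3086 × 3794.0 = 1170.83 mGal
Free-air anomaly = 977608.63 − 978686.66 + (1170.83) = 92.80 mGal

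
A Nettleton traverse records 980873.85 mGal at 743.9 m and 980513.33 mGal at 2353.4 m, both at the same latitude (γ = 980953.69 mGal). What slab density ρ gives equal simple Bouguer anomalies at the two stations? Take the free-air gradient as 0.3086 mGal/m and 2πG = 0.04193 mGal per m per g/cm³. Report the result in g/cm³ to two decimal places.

Δg_obs = 980513.33 − 980873.85 = -360.52 mGal over Δh = 2353.4 − 743.9 = 1609.5 m
Equal Bouguer anomalies ⇒ Δg_obs + (0.3086 − 0.04193ρ)·Δh = 0
0.3086 − 0.04193ρ = −Δg_obs/Δh = 0.22400
ρ = (0.3086 − 0.22400) / 0.04193 = 2.02 g/cm³

2.02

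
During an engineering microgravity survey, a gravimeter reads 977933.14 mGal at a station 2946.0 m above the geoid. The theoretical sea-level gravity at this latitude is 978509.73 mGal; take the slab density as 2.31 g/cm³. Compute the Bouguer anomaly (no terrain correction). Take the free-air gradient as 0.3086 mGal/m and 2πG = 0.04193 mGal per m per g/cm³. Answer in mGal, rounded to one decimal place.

Free-air correction = 0.3086 × 2946.0 = 909.14 mGal
Free-air anomaly = 977933.14 − 978509.73 + (909.14) = 332.55 mGal
Bouguer slab correction = 0.04193 × 2.31 × 2946.0 = 285.34 mGal
Simple Bouguer anomaly = 332.55 − (285.34) = 47.21 mGal

47.2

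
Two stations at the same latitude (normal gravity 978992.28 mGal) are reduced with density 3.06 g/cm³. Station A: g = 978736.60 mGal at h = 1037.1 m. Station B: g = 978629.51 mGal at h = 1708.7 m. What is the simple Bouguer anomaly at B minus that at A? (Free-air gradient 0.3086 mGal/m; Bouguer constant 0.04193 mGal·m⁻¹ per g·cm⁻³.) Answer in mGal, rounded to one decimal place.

Δg_SB(A) = 978736.60 − 978992.28 + 0.3086×1037.1 − 0.04193×3.06×1037.1 = -68.70 mGal
Δg_SB(B) = 978629.51 − 978992.28 + 0.3086×1708.7 − 0.04193×3.06×1708.7 = -54.70 mGal
Difference = -54.70 − (-68.70) = 14.00 mGal

14.0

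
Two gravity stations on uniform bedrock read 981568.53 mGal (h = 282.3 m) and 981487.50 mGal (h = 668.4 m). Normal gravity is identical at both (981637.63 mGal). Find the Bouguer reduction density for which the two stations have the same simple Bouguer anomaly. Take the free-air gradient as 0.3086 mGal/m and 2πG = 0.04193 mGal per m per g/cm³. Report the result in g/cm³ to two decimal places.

2.35

Δg_obs = 981487.50 − 981568.53 = -81.03 mGal over Δh = 668.4 − 282.3 = 386.1 m
Equal Bouguer anomalies ⇒ Δg_obs + (0.3086 − 0.04193ρ)·Δh = 0
0.3086 − 0.04193ρ = −Δg_obs/Δh = 0.20987
ρ = (0.3086 − 0.20987) / 0.04193 = 2.35 g/cm³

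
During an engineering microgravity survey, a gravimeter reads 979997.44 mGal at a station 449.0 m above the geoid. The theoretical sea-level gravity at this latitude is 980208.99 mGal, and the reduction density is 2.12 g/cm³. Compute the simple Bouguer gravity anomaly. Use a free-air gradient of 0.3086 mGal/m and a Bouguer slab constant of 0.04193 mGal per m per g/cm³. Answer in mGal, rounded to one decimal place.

-112.9

Free-air correction = 0.3086 × 449.0 = 138.56 mGal
Free-air anomaly = 979997.44 − 980208.99 + (138.56) = -72.99 mGal
Bouguer slab correction = 0.04193 × 2.12 × 449.0 = 39.91 mGal
Simple Bouguer anomaly = -72.99 − (39.91) = -112.90 mGal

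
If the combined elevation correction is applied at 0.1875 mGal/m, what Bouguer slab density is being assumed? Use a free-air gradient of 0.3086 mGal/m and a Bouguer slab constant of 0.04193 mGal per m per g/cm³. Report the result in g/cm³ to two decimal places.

2.89

0.1875 = 0.3086 − 0.04193 × ρ
ρ = (0.3086 − 0.1875) / 0.04193 = 2.89 g/cm³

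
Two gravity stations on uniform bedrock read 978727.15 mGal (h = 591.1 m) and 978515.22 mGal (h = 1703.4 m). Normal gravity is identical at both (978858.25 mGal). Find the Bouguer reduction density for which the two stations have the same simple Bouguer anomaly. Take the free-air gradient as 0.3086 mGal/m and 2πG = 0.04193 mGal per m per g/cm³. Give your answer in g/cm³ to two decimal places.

Δg_obs = 978515.22 − 978727.15 = -211.93 mGal over Δh = 1703.4 − 591.1 = 1112.3 m
Equal Bouguer anomalies ⇒ Δg_obs + (0.3086 − 0.04193ρ)·Δh = 0
0.3086 − 0.04193ρ = −Δg_obs/Δh = 0.19053
ρ = (0.3086 − 0.19053) / 0.04193 = 2.82 g/cm³

2.82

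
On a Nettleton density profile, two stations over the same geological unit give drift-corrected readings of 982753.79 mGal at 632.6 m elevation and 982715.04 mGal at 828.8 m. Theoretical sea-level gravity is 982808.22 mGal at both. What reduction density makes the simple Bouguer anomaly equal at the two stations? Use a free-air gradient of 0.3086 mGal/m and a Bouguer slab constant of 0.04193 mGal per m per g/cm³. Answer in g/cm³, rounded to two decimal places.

Δg_obs = 982715.04 − 982753.79 = -38.75 mGal over Δh = 828.8 − 632.6 = 196.2 m
Equal Bouguer anomalies ⇒ Δg_obs + (0.3086 − 0.04193ρ)·Δh = 0
0.3086 − 0.04193ρ = −Δg_obs/Δh = 0.19750
ρ = (0.3086 − 0.19750) / 0.04193 = 2.65 g/cm³

2.65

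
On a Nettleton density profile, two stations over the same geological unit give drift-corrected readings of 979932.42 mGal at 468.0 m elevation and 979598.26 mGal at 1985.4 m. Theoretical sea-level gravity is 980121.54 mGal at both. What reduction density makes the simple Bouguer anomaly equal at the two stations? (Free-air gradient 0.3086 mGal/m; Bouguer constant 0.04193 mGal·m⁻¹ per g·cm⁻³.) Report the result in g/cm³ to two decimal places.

Δg_obs = 979598.26 − 979932.42 = -334.16 mGal over Δh = 1985.4 − 468.0 = 1517.4 m
Equal Bouguer anomalies ⇒ Δg_obs + (0.3086 − 0.04193ρ)·Δh = 0
0.3086 − 0.04193ρ = −Δg_obs/Δh = 0.22022
ρ = (0.3086 − 0.22022) / 0.04193 = 2.11 g/cm³

2.11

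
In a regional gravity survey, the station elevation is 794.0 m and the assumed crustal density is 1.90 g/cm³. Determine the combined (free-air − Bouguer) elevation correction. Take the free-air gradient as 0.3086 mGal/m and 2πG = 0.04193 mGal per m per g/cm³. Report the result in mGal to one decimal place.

Combined gradient = 0.3086 − 0.04193 × 1.90 = 0.2289330 mGal/m
Combined elevation correction = 0.2289330 × 794.0 = 181.8 mGal

181.8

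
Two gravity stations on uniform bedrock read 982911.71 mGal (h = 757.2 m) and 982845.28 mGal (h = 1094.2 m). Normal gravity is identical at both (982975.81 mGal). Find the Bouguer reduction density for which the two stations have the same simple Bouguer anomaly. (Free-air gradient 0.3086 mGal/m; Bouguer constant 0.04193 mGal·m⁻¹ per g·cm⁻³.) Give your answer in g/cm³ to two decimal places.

2.66

Δg_obs = 982845.28 − 982911.71 = -66.43 mGal over Δh = 1094.2 − 757.2 = 337.0 m
Equal Bouguer anomalies ⇒ Δg_obs + (0.3086 − 0.04193ρ)·Δh = 0
0.3086 − 0.04193ρ = −Δg_obs/Δh = 0.19712
ρ = (0.3086 − 0.19712) / 0.04193 = 2.66 g/cm³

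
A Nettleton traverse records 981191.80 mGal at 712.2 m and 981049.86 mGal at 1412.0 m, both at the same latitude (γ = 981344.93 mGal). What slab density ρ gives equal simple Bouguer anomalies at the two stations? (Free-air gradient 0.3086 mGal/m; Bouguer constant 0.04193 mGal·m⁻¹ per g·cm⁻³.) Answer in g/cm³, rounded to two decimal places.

2.52

Δg_obs = 981049.86 − 981191.80 = -141.94 mGal over Δh = 1412.0 − 712.2 = 699.8 m
Equal Bouguer anomalies ⇒ Δg_obs + (0.3086 − 0.04193ρ)·Δh = 0
0.3086 − 0.04193ρ = −Δg_obs/Δh = 0.20283
ρ = (0.3086 − 0.20283) / 0.04193 = 2.52 g/cm³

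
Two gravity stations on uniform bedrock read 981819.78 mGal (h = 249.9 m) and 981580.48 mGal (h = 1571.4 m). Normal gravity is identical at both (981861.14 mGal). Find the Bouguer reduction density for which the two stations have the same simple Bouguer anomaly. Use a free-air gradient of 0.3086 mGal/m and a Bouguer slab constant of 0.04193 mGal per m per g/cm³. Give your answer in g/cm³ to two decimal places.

Δg_obs = 981580.48 − 981819.78 = -239.30 mGal over Δh = 1571.4 − 249.9 = 1321.5 m
Equal Bouguer anomalies ⇒ Δg_obs + (0.3086 − 0.04193ρ)·Δh = 0
0.3086 − 0.04193ρ = −Δg_obs/Δh = 0.18108
ρ = (0.3086 − 0.18108) / 0.04193 = 3.04 g/cm³

3.04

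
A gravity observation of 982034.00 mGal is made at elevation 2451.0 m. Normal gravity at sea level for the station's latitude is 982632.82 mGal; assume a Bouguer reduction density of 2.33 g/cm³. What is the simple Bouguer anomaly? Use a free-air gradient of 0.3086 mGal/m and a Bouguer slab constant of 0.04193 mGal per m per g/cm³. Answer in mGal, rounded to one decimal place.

-81.9

Free-air correction = 0.3086 × 2451.0 = 756.38 mGal
Free-air anomaly = 982034.00 − 982632.82 + (756.38) = 157.56 mGal
Bouguer slab correction = 0.04193 × 2.33 × 2451.0 = 239.46 mGal
Simple Bouguer anomaly = 157.56 − (239.46) = -81.90 mGal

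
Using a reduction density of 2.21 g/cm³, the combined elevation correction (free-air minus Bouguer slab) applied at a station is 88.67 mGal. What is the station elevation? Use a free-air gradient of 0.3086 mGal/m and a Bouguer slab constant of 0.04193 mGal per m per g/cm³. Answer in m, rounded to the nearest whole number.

411

Combined gradient = 0.3086 − 0.04193 × 2.21 = 0.2159347 mGal/m
h = 88.67 / 0.2159347 = 410.63 m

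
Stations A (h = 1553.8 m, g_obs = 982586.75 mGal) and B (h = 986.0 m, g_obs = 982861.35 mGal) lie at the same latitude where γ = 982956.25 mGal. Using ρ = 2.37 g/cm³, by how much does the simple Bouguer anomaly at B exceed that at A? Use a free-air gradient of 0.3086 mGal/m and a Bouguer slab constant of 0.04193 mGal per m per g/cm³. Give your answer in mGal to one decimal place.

155.8

Δg_SB(A) = 982586.75 − 982956.25 + 0.3086×1553.8 − 0.04193×2.37×1553.8 = -44.40 mGal
Δg_SB(B) = 982861.35 − 982956.25 + 0.3086×986.0 − 0.04193×2.37×986.0 = 111.40 mGal
Difference = 111.40 − (-44.40) = 155.80 mGal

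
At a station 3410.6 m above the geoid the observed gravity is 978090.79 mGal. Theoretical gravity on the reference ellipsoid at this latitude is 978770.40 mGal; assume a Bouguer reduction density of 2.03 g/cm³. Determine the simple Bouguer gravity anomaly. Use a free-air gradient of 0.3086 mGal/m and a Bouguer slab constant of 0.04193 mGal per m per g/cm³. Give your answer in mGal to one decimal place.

82.6

Free-air correction = 0.3086 × 3410.6 = 1052.51 mGal
Free-air anomaly = 978090.79 − 978770.40 + (1052.51) = 372.90 mGal
Bouguer slab correction = 0.04193 × 2.03 × 3410.6 = 290.30 mGal
Simple Bouguer anomaly = 372.90 − (290.30) = 82.60 mGal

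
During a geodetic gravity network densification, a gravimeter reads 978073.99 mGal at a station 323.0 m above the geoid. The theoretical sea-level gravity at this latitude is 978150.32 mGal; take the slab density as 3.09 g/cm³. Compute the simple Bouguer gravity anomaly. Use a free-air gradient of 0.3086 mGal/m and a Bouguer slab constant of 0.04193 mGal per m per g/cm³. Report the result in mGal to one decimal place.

-18.5

Free-air correction = 0.3086 × 323.0 = 99.68 mGal
Free-air anomaly = 978073.99 − 978150.32 + (99.68) = 23.35 mGal
Bouguer slab correction = 0.04193 × 3.09 × 323.0 = 41.85 mGal
Simple Bouguer anomaly = 23.35 − (41.85) = -18.50 mGal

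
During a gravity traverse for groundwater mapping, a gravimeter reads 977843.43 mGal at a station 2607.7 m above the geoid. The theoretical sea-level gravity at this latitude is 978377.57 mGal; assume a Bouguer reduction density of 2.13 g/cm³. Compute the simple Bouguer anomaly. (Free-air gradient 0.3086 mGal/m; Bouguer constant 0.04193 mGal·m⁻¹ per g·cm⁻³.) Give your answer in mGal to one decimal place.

Free-air correction = 0.3086 × 2607.7 = 804.74 mGal
Free-air anomaly = 977843.43 − 978377.57 + (804.74) = 270.60 mGal
Bouguer slab correction = 0.04193 × 2.13 × 2607.7 = 232.90 mGal
Simple Bouguer anomaly = 270.60 − (232.90) = 37.70 mGal

37.7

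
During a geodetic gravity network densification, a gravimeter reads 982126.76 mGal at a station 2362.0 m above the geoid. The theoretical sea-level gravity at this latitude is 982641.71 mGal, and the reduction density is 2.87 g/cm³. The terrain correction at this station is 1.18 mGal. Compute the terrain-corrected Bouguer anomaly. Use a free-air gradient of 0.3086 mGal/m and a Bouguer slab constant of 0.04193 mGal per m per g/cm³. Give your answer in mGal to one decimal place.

-69.1

Free-air correction = 0.3086 × 2362.0 = 728.91 mGal
Free-air anomaly = 982126.76 − 982641.71 + (728.91) = 213.96 mGal
Bouguer slab correction = 0.04193 × 2.87 × 2362.0 = 284.24 mGal
Simple Bouguer anomaly = 213.96 − (284.24) = -70.28 mGal
Complete Bouguer anomaly = -70.28 + 1.18 = -69.10 mGal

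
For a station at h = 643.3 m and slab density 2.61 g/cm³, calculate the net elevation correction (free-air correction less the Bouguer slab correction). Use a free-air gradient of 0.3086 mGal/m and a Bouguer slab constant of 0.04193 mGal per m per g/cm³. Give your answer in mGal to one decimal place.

128.1

Combined gradient = 0.3086 − 0.04193 × 2.61 = 0.1991627 mGal/m
Combined elevation correction = 0.1991627 × 643.3 = 128.1 mGal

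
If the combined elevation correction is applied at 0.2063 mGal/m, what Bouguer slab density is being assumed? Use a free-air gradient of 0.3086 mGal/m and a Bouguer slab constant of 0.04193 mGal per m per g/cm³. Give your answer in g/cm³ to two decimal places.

2.44

0.2063 = 0.3086 − 0.04193 × ρ
ρ = (0.3086 − 0.2063) / 0.04193 = 2.44 g/cm³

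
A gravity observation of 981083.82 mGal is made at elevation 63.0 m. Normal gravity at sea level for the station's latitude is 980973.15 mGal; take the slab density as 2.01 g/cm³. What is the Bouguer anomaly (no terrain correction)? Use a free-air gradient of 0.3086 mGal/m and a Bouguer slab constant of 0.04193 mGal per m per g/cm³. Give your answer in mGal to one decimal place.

Free-air correction = 0.3086 × 63.0 = 19.44 mGal
Free-air anomaly = 981083.82 − 980973.15 + (19.44) = 130.11 mGal
Bouguer slab correction = 0.04193 × 2.01 × 63.0 = 5.31 mGal
Simple Bouguer anomaly = 130.11 − (5.31) = 124.80 mGal

124.8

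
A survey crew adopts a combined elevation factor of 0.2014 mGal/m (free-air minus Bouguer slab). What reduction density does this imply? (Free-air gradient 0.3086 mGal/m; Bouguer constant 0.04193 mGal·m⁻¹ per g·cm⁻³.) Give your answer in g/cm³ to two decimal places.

0.2014 = 0.3086 − 0.04193 × ρ
ρ = (0.3086 − 0.2014) / 0.04193 = 2.56 g/cm³

2.56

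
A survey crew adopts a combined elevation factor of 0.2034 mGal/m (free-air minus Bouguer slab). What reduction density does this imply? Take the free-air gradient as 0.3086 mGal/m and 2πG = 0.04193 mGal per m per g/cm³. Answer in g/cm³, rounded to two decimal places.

0.2034 = 0.3086 − 0.04193 × ρ
ρ = (0.3086 − 0.2034) / 0.04193 = 2.51 g/cm³

2.51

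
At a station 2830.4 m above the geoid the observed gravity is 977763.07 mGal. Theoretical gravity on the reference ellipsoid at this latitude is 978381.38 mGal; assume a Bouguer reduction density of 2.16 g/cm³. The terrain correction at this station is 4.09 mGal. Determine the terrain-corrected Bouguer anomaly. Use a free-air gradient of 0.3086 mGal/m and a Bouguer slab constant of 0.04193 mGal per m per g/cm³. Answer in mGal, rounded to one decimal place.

2.9

Free-air correction = 0.3086 × 2830.4 = 873.46 mGal
Free-air anomaly = 977763.07 − 978381.38 + (873.46) = 255.15 mGal
Bouguer slab correction = 0.04193 × 2.16 × 2830.4 = 256.35 mGal
Simple Bouguer anomaly = 255.15 − (256.35) = -1.20 mGal
Complete Bouguer anomaly = -1.20 + 4.09 = 2.89 mGal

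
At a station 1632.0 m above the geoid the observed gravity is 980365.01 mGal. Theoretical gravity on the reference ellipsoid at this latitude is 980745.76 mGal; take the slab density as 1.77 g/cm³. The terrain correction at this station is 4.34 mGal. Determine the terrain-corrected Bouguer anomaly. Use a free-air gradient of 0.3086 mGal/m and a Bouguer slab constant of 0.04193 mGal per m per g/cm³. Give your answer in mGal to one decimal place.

6.1

Free-air correction = 0.3086 × 1632.0 = 503.64 mGal
Free-air anomaly = 980365.01 − 980745.76 + (503.64) = 122.89 mGal
Bouguer slab correction = 0.04193 × 1.77 × 1632.0 = 121.12 mGal
Simple Bouguer anomaly = 122.89 − (121.12) = 1.77 mGal
Complete Bouguer anomaly = 1.77 + 4.34 = 6.11 mGal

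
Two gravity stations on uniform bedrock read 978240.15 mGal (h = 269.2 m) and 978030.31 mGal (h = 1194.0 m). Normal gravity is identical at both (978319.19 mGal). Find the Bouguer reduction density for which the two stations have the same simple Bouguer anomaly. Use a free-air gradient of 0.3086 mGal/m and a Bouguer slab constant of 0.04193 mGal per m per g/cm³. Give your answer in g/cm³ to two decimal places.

1.95

Δg_obs = 978030.31 − 978240.15 = -209.84 mGal over Δh = 1194.0 − 269.2 = 924.8 m
Equal Bouguer anomalies ⇒ Δg_obs + (0.3086 − 0.04193ρ)·Δh = 0
0.3086 − 0.04193ρ = −Δg_obs/Δh = 0.22690
ρ = (0.3086 − 0.22690) / 0.04193 = 1.95 g/cm³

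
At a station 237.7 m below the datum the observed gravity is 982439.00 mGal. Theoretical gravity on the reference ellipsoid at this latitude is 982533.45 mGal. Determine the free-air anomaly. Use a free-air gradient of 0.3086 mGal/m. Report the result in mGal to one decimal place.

-167.8

Free-air correction = 0.3086 × -237.7 = -73.35 mGal
Free-air anomaly = 982439.00 − 982533.45 + (-73.35) = -167.80 mGal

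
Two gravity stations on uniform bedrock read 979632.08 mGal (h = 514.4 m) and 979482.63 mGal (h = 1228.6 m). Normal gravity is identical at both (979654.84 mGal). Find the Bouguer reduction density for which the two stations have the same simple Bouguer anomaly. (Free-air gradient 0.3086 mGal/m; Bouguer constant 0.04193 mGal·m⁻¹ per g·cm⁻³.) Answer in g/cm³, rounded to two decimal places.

2.37

Δg_obs = 979482.63 − 979632.08 = -149.45 mGal over Δh = 1228.6 − 514.4 = 714.2 m
Equal Bouguer anomalies ⇒ Δg_obs + (0.3086 − 0.04193ρ)·Δh = 0
0.3086 − 0.04193ρ = −Δg_obs/Δh = 0.20926
ρ = (0.3086 − 0.20926) / 0.04193 = 2.37 g/cm³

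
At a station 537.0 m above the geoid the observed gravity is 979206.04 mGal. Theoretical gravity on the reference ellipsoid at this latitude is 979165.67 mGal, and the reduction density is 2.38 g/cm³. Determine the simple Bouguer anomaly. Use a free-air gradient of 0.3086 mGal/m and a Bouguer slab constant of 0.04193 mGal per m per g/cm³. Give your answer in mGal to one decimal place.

Free-air correction = 0.3086 × 537.0 = 165.72 mGal
Free-air anomaly = 979206.04 − 979165.67 + (165.72) = 206.09 mGal
Bouguer slab correction = 0.04193 × 2.38 × 537.0 = 53.59 mGal
Simple Bouguer anomaly = 206.09 − (53.59) = 152.50 mGal

152.5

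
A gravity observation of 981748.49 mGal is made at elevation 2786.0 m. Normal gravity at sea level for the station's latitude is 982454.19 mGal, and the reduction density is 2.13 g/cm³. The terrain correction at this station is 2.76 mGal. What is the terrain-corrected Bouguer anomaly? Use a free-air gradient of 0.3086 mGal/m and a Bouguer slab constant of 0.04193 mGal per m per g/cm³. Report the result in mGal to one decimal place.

Free-air correction = 0.3086 × 2786.0 = 859.76 mGal
Free-air anomaly = 981748.49 − 982454.19 + (859.76) = 154.06 mGal
Bouguer slab correction = 0.04193 × 2.13 × 2786.0 = 248.82 mGal
Simple Bouguer anomaly = 154.06 − (248.82) = -94.76 mGal
Complete Bouguer anomaly = -94.76 + 2.76 = -92.00 mGal

-92.0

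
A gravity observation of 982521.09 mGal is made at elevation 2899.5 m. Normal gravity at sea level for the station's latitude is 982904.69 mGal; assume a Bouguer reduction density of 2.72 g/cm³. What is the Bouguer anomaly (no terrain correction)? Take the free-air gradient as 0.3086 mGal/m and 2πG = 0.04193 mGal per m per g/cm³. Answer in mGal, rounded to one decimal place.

180.5

Free-air correction = 0.3086 × 2899.5 = 894.79 mGal
Free-air anomaly = 982521.09 − 982904.69 + (894.79) = 511.19 mGal
Bouguer slab correction = 0.04193 × 2.72 × 2899.5 = 330.69 mGal
Simple Bouguer anomaly = 511.19 − (330.69) = 180.50 mGal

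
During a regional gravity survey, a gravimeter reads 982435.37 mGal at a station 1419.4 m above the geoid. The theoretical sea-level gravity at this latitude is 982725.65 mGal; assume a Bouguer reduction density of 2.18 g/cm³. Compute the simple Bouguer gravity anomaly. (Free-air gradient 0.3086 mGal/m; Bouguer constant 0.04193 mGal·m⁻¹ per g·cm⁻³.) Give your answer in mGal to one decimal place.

18.0

Free-air correction = 0.3086 × 1419.4 = 438.03 mGal
Free-air anomaly = 982435.37 − 982725.65 + (438.03) = 147.75 mGal
Bouguer slab correction = 0.04193 × 2.18 × 1419.4 = 129.74 mGal
Simple Bouguer anomaly = 147.75 − (129.74) = 18.01 mGal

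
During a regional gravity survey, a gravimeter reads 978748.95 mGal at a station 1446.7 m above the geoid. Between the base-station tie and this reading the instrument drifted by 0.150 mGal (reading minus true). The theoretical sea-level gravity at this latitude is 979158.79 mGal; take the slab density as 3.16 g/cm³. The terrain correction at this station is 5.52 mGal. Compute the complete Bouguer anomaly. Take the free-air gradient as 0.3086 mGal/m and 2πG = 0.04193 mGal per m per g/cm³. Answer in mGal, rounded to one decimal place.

Drift-corrected reading = 978748.95 − (0.150) = 978748.800 mGal
Free-air correction = 0.3086 × 1446.7 = 446.45 mGal
Free-air anomaly = 978748.800 − 979158.79 + (446.45) = 36.460 mGal
Bouguer slab correction = 0.04193 × 3.16 × 1446.7 = 191.69 mGal
Simple Bouguer anomaly = 36.460 − (191.69) = -155.230 mGal
Complete Bouguer anomaly = -155.230 + 5.52 = -149.710 mGal

-149.7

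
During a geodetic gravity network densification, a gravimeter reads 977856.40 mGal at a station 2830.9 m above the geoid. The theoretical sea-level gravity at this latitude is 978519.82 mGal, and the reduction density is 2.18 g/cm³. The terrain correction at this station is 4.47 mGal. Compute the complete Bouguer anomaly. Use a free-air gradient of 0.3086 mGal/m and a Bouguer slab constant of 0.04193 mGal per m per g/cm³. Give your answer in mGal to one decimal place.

-44.1

Free-air correction = 0.3086 × 2830.9 = 873.62 mGal
Free-air anomaly = 977856.40 − 978519.82 + (873.62) = 210.20 mGal
Bouguer slab correction = 0.04193 × 2.18 × 2830.9 = 258.77 mGal
Simple Bouguer anomaly = 210.20 − (258.77) = -48.57 mGal
Complete Bouguer anomaly = -48.57 + 4.47 = -44.10 mGal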